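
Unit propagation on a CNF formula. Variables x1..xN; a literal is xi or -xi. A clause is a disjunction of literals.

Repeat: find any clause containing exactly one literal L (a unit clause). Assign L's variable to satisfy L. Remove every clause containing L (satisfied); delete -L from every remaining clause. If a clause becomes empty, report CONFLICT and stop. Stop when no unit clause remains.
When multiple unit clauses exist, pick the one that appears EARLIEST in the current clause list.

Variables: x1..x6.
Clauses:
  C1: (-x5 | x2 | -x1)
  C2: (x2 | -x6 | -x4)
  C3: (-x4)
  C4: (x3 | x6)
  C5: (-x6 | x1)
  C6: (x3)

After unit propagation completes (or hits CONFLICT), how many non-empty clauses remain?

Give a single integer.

Answer: 2

Derivation:
unit clause [-4] forces x4=F; simplify:
  satisfied 2 clause(s); 4 remain; assigned so far: [4]
unit clause [3] forces x3=T; simplify:
  satisfied 2 clause(s); 2 remain; assigned so far: [3, 4]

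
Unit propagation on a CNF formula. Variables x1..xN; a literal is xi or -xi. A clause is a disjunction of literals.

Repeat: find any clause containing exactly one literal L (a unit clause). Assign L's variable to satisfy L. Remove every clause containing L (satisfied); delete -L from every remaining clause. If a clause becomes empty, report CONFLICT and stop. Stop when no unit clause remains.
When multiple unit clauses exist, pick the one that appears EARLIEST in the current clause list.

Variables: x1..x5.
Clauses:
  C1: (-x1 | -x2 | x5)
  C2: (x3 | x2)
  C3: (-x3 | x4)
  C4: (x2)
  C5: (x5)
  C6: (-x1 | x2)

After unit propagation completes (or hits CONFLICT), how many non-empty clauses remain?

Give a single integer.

unit clause [2] forces x2=T; simplify:
  drop -2 from [-1, -2, 5] -> [-1, 5]
  satisfied 3 clause(s); 3 remain; assigned so far: [2]
unit clause [5] forces x5=T; simplify:
  satisfied 2 clause(s); 1 remain; assigned so far: [2, 5]

Answer: 1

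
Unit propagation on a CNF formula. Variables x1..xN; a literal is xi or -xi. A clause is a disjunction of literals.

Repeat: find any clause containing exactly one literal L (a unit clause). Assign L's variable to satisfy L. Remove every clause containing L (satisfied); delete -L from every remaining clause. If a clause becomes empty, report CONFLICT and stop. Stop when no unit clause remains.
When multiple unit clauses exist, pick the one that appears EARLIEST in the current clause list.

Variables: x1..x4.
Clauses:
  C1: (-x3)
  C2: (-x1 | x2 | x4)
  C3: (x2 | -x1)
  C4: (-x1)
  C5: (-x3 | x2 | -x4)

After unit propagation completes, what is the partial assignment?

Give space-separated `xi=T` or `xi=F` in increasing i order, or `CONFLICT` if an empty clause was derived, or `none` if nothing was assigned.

unit clause [-3] forces x3=F; simplify:
  satisfied 2 clause(s); 3 remain; assigned so far: [3]
unit clause [-1] forces x1=F; simplify:
  satisfied 3 clause(s); 0 remain; assigned so far: [1, 3]

Answer: x1=F x3=F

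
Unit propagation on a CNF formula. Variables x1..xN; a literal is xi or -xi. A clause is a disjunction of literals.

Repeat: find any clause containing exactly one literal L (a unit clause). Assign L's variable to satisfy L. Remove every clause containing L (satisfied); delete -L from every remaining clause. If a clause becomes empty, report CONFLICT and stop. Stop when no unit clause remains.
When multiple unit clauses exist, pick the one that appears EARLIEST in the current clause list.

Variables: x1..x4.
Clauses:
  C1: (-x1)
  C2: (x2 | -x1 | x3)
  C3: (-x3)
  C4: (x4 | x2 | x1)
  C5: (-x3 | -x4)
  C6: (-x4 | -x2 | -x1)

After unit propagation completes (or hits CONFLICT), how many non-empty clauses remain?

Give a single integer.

unit clause [-1] forces x1=F; simplify:
  drop 1 from [4, 2, 1] -> [4, 2]
  satisfied 3 clause(s); 3 remain; assigned so far: [1]
unit clause [-3] forces x3=F; simplify:
  satisfied 2 clause(s); 1 remain; assigned so far: [1, 3]

Answer: 1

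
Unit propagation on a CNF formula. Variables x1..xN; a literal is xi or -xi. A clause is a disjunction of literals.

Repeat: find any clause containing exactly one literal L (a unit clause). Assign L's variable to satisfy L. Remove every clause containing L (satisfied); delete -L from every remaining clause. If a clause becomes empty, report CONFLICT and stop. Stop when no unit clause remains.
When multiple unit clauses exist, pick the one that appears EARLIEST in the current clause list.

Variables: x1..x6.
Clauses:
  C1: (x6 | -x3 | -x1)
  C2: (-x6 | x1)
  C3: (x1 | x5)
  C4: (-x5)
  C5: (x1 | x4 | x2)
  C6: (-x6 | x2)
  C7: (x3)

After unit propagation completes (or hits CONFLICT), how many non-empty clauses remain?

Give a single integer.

unit clause [-5] forces x5=F; simplify:
  drop 5 from [1, 5] -> [1]
  satisfied 1 clause(s); 6 remain; assigned so far: [5]
unit clause [1] forces x1=T; simplify:
  drop -1 from [6, -3, -1] -> [6, -3]
  satisfied 3 clause(s); 3 remain; assigned so far: [1, 5]
unit clause [3] forces x3=T; simplify:
  drop -3 from [6, -3] -> [6]
  satisfied 1 clause(s); 2 remain; assigned so far: [1, 3, 5]
unit clause [6] forces x6=T; simplify:
  drop -6 from [-6, 2] -> [2]
  satisfied 1 clause(s); 1 remain; assigned so far: [1, 3, 5, 6]
unit clause [2] forces x2=T; simplify:
  satisfied 1 clause(s); 0 remain; assigned so far: [1, 2, 3, 5, 6]

Answer: 0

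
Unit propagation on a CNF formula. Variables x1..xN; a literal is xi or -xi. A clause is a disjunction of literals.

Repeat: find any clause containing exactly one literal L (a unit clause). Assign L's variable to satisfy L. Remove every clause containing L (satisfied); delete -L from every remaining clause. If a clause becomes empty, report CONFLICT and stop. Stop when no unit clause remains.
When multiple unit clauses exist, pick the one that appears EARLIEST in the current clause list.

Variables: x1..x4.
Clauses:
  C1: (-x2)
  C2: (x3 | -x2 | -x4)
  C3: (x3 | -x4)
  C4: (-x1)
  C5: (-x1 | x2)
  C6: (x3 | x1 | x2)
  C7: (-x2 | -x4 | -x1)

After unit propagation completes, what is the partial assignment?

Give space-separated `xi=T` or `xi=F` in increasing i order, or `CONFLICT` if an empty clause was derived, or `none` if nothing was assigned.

unit clause [-2] forces x2=F; simplify:
  drop 2 from [-1, 2] -> [-1]
  drop 2 from [3, 1, 2] -> [3, 1]
  satisfied 3 clause(s); 4 remain; assigned so far: [2]
unit clause [-1] forces x1=F; simplify:
  drop 1 from [3, 1] -> [3]
  satisfied 2 clause(s); 2 remain; assigned so far: [1, 2]
unit clause [3] forces x3=T; simplify:
  satisfied 2 clause(s); 0 remain; assigned so far: [1, 2, 3]

Answer: x1=F x2=F x3=T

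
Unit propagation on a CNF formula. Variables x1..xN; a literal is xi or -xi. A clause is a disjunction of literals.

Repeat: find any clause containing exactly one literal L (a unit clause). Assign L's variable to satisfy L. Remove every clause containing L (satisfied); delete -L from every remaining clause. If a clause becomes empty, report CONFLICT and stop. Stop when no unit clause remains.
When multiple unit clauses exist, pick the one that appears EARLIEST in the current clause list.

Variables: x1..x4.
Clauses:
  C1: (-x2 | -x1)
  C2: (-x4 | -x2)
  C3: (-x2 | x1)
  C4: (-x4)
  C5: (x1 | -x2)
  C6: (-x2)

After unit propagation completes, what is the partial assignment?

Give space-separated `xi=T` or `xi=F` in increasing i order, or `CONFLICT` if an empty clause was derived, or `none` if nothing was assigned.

unit clause [-4] forces x4=F; simplify:
  satisfied 2 clause(s); 4 remain; assigned so far: [4]
unit clause [-2] forces x2=F; simplify:
  satisfied 4 clause(s); 0 remain; assigned so far: [2, 4]

Answer: x2=F x4=F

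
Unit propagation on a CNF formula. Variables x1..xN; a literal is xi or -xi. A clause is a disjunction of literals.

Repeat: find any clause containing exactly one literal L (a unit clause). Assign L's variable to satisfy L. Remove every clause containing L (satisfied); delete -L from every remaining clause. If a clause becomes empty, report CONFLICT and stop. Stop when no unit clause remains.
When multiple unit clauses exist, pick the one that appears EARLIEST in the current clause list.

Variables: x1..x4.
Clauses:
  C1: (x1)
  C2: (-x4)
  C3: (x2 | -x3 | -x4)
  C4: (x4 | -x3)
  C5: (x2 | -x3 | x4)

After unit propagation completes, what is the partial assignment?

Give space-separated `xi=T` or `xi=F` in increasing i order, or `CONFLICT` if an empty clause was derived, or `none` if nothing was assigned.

unit clause [1] forces x1=T; simplify:
  satisfied 1 clause(s); 4 remain; assigned so far: [1]
unit clause [-4] forces x4=F; simplify:
  drop 4 from [4, -3] -> [-3]
  drop 4 from [2, -3, 4] -> [2, -3]
  satisfied 2 clause(s); 2 remain; assigned so far: [1, 4]
unit clause [-3] forces x3=F; simplify:
  satisfied 2 clause(s); 0 remain; assigned so far: [1, 3, 4]

Answer: x1=T x3=F x4=F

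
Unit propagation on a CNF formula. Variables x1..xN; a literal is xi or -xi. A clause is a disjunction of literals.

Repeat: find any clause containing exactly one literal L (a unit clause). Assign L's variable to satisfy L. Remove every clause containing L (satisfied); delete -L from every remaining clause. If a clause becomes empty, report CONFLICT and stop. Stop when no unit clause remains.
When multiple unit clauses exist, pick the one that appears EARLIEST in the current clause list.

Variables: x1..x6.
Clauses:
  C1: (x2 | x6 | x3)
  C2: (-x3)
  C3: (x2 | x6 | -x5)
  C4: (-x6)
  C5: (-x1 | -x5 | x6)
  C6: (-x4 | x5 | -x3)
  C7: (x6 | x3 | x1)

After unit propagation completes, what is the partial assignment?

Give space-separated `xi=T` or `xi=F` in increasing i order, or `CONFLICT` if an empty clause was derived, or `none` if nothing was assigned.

unit clause [-3] forces x3=F; simplify:
  drop 3 from [2, 6, 3] -> [2, 6]
  drop 3 from [6, 3, 1] -> [6, 1]
  satisfied 2 clause(s); 5 remain; assigned so far: [3]
unit clause [-6] forces x6=F; simplify:
  drop 6 from [2, 6] -> [2]
  drop 6 from [2, 6, -5] -> [2, -5]
  drop 6 from [-1, -5, 6] -> [-1, -5]
  drop 6 from [6, 1] -> [1]
  satisfied 1 clause(s); 4 remain; assigned so far: [3, 6]
unit clause [2] forces x2=T; simplify:
  satisfied 2 clause(s); 2 remain; assigned so far: [2, 3, 6]
unit clause [1] forces x1=T; simplify:
  drop -1 from [-1, -5] -> [-5]
  satisfied 1 clause(s); 1 remain; assigned so far: [1, 2, 3, 6]
unit clause [-5] forces x5=F; simplify:
  satisfied 1 clause(s); 0 remain; assigned so far: [1, 2, 3, 5, 6]

Answer: x1=T x2=T x3=F x5=F x6=F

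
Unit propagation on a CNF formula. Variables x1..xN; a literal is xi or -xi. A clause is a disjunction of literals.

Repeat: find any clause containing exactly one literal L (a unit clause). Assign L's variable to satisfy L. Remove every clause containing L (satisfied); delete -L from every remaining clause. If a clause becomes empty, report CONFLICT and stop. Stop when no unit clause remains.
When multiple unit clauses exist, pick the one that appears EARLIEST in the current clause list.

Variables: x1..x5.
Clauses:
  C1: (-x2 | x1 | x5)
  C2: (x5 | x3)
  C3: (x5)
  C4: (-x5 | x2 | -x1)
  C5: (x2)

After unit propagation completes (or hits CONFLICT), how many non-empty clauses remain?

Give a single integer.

Answer: 0

Derivation:
unit clause [5] forces x5=T; simplify:
  drop -5 from [-5, 2, -1] -> [2, -1]
  satisfied 3 clause(s); 2 remain; assigned so far: [5]
unit clause [2] forces x2=T; simplify:
  satisfied 2 clause(s); 0 remain; assigned so far: [2, 5]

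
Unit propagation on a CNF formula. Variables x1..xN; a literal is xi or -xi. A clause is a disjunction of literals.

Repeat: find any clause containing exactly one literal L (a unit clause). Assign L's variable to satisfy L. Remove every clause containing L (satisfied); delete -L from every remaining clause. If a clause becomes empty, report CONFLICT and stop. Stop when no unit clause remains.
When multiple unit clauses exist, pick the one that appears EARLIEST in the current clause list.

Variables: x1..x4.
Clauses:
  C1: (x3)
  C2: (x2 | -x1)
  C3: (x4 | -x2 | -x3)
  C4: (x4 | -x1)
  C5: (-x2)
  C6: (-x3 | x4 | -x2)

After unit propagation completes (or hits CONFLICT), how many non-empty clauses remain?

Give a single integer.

Answer: 0

Derivation:
unit clause [3] forces x3=T; simplify:
  drop -3 from [4, -2, -3] -> [4, -2]
  drop -3 from [-3, 4, -2] -> [4, -2]
  satisfied 1 clause(s); 5 remain; assigned so far: [3]
unit clause [-2] forces x2=F; simplify:
  drop 2 from [2, -1] -> [-1]
  satisfied 3 clause(s); 2 remain; assigned so far: [2, 3]
unit clause [-1] forces x1=F; simplify:
  satisfied 2 clause(s); 0 remain; assigned so far: [1, 2, 3]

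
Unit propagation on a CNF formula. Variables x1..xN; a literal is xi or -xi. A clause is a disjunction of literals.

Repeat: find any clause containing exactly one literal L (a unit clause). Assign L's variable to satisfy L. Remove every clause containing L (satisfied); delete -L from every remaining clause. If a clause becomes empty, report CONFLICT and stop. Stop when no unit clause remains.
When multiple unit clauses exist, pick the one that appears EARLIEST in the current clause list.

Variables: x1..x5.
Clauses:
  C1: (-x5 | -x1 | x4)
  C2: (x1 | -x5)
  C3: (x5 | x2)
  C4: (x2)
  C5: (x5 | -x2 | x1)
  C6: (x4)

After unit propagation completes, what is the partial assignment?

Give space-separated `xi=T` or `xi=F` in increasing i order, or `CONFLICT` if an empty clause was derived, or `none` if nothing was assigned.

unit clause [2] forces x2=T; simplify:
  drop -2 from [5, -2, 1] -> [5, 1]
  satisfied 2 clause(s); 4 remain; assigned so far: [2]
unit clause [4] forces x4=T; simplify:
  satisfied 2 clause(s); 2 remain; assigned so far: [2, 4]

Answer: x2=T x4=T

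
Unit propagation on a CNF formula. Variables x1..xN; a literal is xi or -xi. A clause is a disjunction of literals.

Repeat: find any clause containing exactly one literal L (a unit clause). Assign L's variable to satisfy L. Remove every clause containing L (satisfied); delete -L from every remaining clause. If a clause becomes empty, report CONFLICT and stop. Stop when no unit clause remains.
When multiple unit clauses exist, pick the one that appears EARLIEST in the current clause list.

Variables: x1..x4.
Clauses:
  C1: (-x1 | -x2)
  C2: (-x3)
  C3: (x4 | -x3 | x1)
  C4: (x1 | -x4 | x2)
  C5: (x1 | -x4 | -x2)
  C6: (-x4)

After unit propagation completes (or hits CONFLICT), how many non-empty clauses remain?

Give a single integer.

Answer: 1

Derivation:
unit clause [-3] forces x3=F; simplify:
  satisfied 2 clause(s); 4 remain; assigned so far: [3]
unit clause [-4] forces x4=F; simplify:
  satisfied 3 clause(s); 1 remain; assigned so far: [3, 4]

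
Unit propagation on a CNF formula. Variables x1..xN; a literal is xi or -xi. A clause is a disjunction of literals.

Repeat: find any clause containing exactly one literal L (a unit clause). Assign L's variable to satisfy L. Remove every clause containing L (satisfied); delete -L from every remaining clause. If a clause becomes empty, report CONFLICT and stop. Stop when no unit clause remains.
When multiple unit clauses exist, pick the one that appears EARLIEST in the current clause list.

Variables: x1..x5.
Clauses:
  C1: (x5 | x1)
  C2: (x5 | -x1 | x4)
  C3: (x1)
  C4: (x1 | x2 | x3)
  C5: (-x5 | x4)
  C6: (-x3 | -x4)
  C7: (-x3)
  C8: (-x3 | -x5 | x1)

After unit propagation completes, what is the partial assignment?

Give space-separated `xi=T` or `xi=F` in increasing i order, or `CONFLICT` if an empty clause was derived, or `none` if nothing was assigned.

Answer: x1=T x3=F

Derivation:
unit clause [1] forces x1=T; simplify:
  drop -1 from [5, -1, 4] -> [5, 4]
  satisfied 4 clause(s); 4 remain; assigned so far: [1]
unit clause [-3] forces x3=F; simplify:
  satisfied 2 clause(s); 2 remain; assigned so far: [1, 3]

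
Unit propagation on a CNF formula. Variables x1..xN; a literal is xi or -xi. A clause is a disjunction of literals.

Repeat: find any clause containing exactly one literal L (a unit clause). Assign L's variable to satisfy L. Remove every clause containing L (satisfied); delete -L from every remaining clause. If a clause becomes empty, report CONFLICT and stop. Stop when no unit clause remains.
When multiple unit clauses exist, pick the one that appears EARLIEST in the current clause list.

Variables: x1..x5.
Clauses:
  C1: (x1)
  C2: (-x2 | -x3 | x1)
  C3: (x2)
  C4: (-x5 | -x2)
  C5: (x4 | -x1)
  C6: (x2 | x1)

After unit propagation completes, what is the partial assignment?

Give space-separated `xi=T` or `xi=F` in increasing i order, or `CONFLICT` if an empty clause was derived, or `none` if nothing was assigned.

Answer: x1=T x2=T x4=T x5=F

Derivation:
unit clause [1] forces x1=T; simplify:
  drop -1 from [4, -1] -> [4]
  satisfied 3 clause(s); 3 remain; assigned so far: [1]
unit clause [2] forces x2=T; simplify:
  drop -2 from [-5, -2] -> [-5]
  satisfied 1 clause(s); 2 remain; assigned so far: [1, 2]
unit clause [-5] forces x5=F; simplify:
  satisfied 1 clause(s); 1 remain; assigned so far: [1, 2, 5]
unit clause [4] forces x4=T; simplify:
  satisfied 1 clause(s); 0 remain; assigned so far: [1, 2, 4, 5]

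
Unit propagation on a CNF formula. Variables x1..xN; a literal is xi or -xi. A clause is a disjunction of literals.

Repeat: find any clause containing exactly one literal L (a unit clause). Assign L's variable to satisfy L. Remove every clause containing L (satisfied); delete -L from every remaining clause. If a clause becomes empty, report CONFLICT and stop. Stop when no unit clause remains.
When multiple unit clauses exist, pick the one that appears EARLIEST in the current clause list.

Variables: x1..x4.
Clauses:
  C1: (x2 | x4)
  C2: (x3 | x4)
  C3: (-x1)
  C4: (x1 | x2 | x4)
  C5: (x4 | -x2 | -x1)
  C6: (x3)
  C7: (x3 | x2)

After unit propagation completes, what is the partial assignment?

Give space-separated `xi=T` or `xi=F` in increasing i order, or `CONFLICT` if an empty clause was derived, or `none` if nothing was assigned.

Answer: x1=F x3=T

Derivation:
unit clause [-1] forces x1=F; simplify:
  drop 1 from [1, 2, 4] -> [2, 4]
  satisfied 2 clause(s); 5 remain; assigned so far: [1]
unit clause [3] forces x3=T; simplify:
  satisfied 3 clause(s); 2 remain; assigned so far: [1, 3]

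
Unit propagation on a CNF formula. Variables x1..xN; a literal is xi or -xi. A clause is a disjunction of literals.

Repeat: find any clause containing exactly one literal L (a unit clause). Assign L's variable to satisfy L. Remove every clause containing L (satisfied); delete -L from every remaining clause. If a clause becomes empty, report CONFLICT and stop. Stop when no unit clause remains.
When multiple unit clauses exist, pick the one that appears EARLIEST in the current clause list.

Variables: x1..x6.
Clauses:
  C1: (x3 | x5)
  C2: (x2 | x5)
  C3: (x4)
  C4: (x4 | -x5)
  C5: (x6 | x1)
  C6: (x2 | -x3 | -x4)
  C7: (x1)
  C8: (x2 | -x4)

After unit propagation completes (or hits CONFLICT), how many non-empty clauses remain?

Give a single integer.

unit clause [4] forces x4=T; simplify:
  drop -4 from [2, -3, -4] -> [2, -3]
  drop -4 from [2, -4] -> [2]
  satisfied 2 clause(s); 6 remain; assigned so far: [4]
unit clause [1] forces x1=T; simplify:
  satisfied 2 clause(s); 4 remain; assigned so far: [1, 4]
unit clause [2] forces x2=T; simplify:
  satisfied 3 clause(s); 1 remain; assigned so far: [1, 2, 4]

Answer: 1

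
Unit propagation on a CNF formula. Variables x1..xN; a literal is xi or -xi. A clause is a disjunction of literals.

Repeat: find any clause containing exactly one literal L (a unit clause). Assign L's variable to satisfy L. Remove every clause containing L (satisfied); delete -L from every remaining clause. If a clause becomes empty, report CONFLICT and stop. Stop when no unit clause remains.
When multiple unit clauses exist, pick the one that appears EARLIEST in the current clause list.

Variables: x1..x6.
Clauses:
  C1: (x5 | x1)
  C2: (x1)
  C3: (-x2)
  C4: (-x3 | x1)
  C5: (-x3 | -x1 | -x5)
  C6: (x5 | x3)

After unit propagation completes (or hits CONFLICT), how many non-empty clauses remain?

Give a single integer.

unit clause [1] forces x1=T; simplify:
  drop -1 from [-3, -1, -5] -> [-3, -5]
  satisfied 3 clause(s); 3 remain; assigned so far: [1]
unit clause [-2] forces x2=F; simplify:
  satisfied 1 clause(s); 2 remain; assigned so far: [1, 2]

Answer: 2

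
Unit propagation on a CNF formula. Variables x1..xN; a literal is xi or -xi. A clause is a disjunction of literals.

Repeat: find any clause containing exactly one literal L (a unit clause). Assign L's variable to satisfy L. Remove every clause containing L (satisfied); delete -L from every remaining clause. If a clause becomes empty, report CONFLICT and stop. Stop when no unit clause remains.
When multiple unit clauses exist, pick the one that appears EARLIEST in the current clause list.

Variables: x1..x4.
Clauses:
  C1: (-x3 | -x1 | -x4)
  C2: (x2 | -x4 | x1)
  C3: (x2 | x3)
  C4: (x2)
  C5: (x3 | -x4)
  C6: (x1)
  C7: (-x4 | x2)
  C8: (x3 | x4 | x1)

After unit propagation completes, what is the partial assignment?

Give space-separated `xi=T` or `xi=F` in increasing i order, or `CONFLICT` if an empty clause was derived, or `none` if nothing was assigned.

Answer: x1=T x2=T

Derivation:
unit clause [2] forces x2=T; simplify:
  satisfied 4 clause(s); 4 remain; assigned so far: [2]
unit clause [1] forces x1=T; simplify:
  drop -1 from [-3, -1, -4] -> [-3, -4]
  satisfied 2 clause(s); 2 remain; assigned so far: [1, 2]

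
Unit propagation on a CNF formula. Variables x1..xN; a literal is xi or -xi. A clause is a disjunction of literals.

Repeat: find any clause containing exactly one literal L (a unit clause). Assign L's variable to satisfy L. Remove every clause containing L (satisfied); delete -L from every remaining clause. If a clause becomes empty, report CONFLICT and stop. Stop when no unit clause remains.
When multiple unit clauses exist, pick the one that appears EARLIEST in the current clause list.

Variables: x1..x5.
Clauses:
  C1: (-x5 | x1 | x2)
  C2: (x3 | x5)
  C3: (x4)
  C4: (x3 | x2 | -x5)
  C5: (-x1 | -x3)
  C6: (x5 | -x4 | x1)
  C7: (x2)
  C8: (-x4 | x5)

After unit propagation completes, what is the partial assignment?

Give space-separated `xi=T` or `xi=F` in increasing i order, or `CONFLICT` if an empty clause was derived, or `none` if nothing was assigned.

unit clause [4] forces x4=T; simplify:
  drop -4 from [5, -4, 1] -> [5, 1]
  drop -4 from [-4, 5] -> [5]
  satisfied 1 clause(s); 7 remain; assigned so far: [4]
unit clause [2] forces x2=T; simplify:
  satisfied 3 clause(s); 4 remain; assigned so far: [2, 4]
unit clause [5] forces x5=T; simplify:
  satisfied 3 clause(s); 1 remain; assigned so far: [2, 4, 5]

Answer: x2=T x4=T x5=T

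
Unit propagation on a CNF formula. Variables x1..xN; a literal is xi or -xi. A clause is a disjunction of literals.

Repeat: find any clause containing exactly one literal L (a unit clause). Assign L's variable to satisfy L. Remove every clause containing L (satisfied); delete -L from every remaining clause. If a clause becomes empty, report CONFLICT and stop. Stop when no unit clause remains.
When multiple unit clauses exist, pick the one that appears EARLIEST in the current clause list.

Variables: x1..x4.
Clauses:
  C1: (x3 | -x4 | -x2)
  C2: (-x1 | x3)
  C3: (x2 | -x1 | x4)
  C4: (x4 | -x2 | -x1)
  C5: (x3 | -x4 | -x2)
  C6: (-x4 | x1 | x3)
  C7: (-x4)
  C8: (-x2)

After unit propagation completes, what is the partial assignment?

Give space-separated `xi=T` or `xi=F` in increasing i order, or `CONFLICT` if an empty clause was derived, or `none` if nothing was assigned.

unit clause [-4] forces x4=F; simplify:
  drop 4 from [2, -1, 4] -> [2, -1]
  drop 4 from [4, -2, -1] -> [-2, -1]
  satisfied 4 clause(s); 4 remain; assigned so far: [4]
unit clause [-2] forces x2=F; simplify:
  drop 2 from [2, -1] -> [-1]
  satisfied 2 clause(s); 2 remain; assigned so far: [2, 4]
unit clause [-1] forces x1=F; simplify:
  satisfied 2 clause(s); 0 remain; assigned so far: [1, 2, 4]

Answer: x1=F x2=F x4=F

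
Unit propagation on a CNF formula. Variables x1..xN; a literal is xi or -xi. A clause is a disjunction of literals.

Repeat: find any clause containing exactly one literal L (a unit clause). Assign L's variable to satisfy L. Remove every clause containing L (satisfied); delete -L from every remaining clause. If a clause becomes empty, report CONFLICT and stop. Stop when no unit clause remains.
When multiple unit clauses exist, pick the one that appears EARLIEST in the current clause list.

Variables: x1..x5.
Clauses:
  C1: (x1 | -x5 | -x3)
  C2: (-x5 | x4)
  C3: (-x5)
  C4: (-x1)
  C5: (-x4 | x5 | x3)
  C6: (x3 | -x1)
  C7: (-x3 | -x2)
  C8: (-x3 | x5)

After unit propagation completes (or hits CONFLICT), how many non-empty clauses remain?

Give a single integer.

Answer: 0

Derivation:
unit clause [-5] forces x5=F; simplify:
  drop 5 from [-4, 5, 3] -> [-4, 3]
  drop 5 from [-3, 5] -> [-3]
  satisfied 3 clause(s); 5 remain; assigned so far: [5]
unit clause [-1] forces x1=F; simplify:
  satisfied 2 clause(s); 3 remain; assigned so far: [1, 5]
unit clause [-3] forces x3=F; simplify:
  drop 3 from [-4, 3] -> [-4]
  satisfied 2 clause(s); 1 remain; assigned so far: [1, 3, 5]
unit clause [-4] forces x4=F; simplify:
  satisfied 1 clause(s); 0 remain; assigned so far: [1, 3, 4, 5]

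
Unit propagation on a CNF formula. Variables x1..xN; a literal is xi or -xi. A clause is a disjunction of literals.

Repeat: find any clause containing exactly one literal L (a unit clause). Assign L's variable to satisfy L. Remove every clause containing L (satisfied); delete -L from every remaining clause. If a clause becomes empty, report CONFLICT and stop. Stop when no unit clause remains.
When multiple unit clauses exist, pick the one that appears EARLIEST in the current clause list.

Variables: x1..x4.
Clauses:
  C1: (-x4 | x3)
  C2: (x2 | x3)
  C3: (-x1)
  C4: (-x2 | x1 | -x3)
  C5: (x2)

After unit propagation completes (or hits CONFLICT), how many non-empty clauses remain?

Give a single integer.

Answer: 0

Derivation:
unit clause [-1] forces x1=F; simplify:
  drop 1 from [-2, 1, -3] -> [-2, -3]
  satisfied 1 clause(s); 4 remain; assigned so far: [1]
unit clause [2] forces x2=T; simplify:
  drop -2 from [-2, -3] -> [-3]
  satisfied 2 clause(s); 2 remain; assigned so far: [1, 2]
unit clause [-3] forces x3=F; simplify:
  drop 3 from [-4, 3] -> [-4]
  satisfied 1 clause(s); 1 remain; assigned so far: [1, 2, 3]
unit clause [-4] forces x4=F; simplify:
  satisfied 1 clause(s); 0 remain; assigned so far: [1, 2, 3, 4]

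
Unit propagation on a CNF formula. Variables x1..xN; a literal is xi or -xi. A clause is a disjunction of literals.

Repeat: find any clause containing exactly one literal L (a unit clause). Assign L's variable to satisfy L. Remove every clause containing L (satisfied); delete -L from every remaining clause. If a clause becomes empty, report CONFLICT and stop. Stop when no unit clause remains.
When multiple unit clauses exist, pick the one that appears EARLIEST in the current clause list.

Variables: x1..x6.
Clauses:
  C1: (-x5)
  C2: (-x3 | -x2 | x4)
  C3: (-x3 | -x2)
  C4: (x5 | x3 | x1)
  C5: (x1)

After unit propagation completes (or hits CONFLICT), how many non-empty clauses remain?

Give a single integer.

Answer: 2

Derivation:
unit clause [-5] forces x5=F; simplify:
  drop 5 from [5, 3, 1] -> [3, 1]
  satisfied 1 clause(s); 4 remain; assigned so far: [5]
unit clause [1] forces x1=T; simplify:
  satisfied 2 clause(s); 2 remain; assigned so far: [1, 5]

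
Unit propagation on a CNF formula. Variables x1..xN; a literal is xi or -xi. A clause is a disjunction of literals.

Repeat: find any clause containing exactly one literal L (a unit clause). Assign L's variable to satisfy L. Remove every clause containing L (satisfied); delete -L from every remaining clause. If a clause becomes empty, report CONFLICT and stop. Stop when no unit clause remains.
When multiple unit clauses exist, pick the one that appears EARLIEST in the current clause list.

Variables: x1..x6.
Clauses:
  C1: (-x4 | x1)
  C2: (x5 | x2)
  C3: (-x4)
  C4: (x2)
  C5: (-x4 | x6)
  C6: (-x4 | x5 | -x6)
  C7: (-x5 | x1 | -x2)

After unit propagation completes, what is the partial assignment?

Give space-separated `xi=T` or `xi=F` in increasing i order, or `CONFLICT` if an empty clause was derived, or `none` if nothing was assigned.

Answer: x2=T x4=F

Derivation:
unit clause [-4] forces x4=F; simplify:
  satisfied 4 clause(s); 3 remain; assigned so far: [4]
unit clause [2] forces x2=T; simplify:
  drop -2 from [-5, 1, -2] -> [-5, 1]
  satisfied 2 clause(s); 1 remain; assigned so far: [2, 4]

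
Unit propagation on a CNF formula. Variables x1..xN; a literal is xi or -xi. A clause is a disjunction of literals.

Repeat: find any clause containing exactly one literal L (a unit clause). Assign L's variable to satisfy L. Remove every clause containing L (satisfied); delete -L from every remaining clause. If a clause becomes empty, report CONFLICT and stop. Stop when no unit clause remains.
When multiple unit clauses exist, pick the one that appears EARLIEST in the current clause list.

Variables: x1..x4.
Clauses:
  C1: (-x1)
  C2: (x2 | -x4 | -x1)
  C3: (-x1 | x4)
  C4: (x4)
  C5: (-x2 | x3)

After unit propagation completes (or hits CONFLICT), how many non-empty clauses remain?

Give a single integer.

unit clause [-1] forces x1=F; simplify:
  satisfied 3 clause(s); 2 remain; assigned so far: [1]
unit clause [4] forces x4=T; simplify:
  satisfied 1 clause(s); 1 remain; assigned so far: [1, 4]

Answer: 1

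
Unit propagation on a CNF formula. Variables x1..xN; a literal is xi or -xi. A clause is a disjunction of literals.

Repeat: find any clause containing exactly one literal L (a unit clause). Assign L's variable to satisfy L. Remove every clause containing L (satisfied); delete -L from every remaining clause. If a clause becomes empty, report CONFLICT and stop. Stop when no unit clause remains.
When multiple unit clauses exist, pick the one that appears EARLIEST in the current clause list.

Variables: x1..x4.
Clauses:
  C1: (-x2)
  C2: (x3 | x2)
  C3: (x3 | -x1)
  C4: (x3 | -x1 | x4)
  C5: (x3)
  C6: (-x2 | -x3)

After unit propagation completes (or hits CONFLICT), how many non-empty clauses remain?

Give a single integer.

unit clause [-2] forces x2=F; simplify:
  drop 2 from [3, 2] -> [3]
  satisfied 2 clause(s); 4 remain; assigned so far: [2]
unit clause [3] forces x3=T; simplify:
  satisfied 4 clause(s); 0 remain; assigned so far: [2, 3]

Answer: 0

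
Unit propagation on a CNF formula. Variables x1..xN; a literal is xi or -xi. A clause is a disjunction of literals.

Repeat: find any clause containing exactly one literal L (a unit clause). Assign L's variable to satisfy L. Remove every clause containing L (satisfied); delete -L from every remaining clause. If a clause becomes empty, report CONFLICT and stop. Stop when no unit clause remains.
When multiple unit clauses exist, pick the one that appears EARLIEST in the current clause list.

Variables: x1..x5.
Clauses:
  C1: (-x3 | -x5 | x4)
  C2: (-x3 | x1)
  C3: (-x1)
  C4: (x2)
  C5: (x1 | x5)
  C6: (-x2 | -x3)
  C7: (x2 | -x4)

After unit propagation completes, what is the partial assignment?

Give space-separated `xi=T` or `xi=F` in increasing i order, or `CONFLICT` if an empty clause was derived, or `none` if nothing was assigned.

unit clause [-1] forces x1=F; simplify:
  drop 1 from [-3, 1] -> [-3]
  drop 1 from [1, 5] -> [5]
  satisfied 1 clause(s); 6 remain; assigned so far: [1]
unit clause [-3] forces x3=F; simplify:
  satisfied 3 clause(s); 3 remain; assigned so far: [1, 3]
unit clause [2] forces x2=T; simplify:
  satisfied 2 clause(s); 1 remain; assigned so far: [1, 2, 3]
unit clause [5] forces x5=T; simplify:
  satisfied 1 clause(s); 0 remain; assigned so far: [1, 2, 3, 5]

Answer: x1=F x2=T x3=F x5=T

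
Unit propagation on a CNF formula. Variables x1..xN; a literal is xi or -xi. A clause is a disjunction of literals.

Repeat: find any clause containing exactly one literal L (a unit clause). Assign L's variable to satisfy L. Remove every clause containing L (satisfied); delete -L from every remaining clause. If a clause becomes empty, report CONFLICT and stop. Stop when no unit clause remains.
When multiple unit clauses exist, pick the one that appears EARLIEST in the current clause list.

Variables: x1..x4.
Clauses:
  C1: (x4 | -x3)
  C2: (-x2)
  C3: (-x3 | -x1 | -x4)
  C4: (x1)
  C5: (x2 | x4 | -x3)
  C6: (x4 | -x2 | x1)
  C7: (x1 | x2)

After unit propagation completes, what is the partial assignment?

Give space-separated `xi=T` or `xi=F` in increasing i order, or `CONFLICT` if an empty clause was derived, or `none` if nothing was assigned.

Answer: x1=T x2=F

Derivation:
unit clause [-2] forces x2=F; simplify:
  drop 2 from [2, 4, -3] -> [4, -3]
  drop 2 from [1, 2] -> [1]
  satisfied 2 clause(s); 5 remain; assigned so far: [2]
unit clause [1] forces x1=T; simplify:
  drop -1 from [-3, -1, -4] -> [-3, -4]
  satisfied 2 clause(s); 3 remain; assigned so far: [1, 2]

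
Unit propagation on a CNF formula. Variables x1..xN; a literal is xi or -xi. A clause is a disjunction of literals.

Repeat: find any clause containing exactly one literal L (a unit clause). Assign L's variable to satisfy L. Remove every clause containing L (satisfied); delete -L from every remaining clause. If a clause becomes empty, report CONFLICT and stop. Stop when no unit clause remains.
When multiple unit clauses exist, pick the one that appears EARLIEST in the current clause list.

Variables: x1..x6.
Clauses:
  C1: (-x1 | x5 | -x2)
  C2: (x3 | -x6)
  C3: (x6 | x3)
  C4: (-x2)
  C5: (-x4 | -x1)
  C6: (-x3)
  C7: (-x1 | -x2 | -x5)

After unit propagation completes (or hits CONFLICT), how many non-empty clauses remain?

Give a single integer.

Answer: 1

Derivation:
unit clause [-2] forces x2=F; simplify:
  satisfied 3 clause(s); 4 remain; assigned so far: [2]
unit clause [-3] forces x3=F; simplify:
  drop 3 from [3, -6] -> [-6]
  drop 3 from [6, 3] -> [6]
  satisfied 1 clause(s); 3 remain; assigned so far: [2, 3]
unit clause [-6] forces x6=F; simplify:
  drop 6 from [6] -> [] (empty!)
  satisfied 1 clause(s); 2 remain; assigned so far: [2, 3, 6]
CONFLICT (empty clause)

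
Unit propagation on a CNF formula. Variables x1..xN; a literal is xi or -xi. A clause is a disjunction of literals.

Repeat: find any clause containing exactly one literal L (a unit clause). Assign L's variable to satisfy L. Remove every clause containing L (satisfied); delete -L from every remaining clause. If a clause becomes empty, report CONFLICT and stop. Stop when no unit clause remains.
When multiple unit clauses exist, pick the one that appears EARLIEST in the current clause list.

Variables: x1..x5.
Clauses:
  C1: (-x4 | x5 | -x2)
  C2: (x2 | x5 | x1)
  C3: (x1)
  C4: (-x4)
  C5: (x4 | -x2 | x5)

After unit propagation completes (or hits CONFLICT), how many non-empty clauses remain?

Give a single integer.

Answer: 1

Derivation:
unit clause [1] forces x1=T; simplify:
  satisfied 2 clause(s); 3 remain; assigned so far: [1]
unit clause [-4] forces x4=F; simplify:
  drop 4 from [4, -2, 5] -> [-2, 5]
  satisfied 2 clause(s); 1 remain; assigned so far: [1, 4]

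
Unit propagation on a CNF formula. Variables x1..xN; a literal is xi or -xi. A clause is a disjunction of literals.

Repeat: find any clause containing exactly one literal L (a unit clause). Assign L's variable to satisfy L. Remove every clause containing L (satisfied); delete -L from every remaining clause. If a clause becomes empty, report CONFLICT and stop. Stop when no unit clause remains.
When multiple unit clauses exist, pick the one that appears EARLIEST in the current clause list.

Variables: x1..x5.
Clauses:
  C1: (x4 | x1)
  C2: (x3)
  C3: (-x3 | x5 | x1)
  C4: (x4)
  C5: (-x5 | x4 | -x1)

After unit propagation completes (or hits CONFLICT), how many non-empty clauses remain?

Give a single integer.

Answer: 1

Derivation:
unit clause [3] forces x3=T; simplify:
  drop -3 from [-3, 5, 1] -> [5, 1]
  satisfied 1 clause(s); 4 remain; assigned so far: [3]
unit clause [4] forces x4=T; simplify:
  satisfied 3 clause(s); 1 remain; assigned so far: [3, 4]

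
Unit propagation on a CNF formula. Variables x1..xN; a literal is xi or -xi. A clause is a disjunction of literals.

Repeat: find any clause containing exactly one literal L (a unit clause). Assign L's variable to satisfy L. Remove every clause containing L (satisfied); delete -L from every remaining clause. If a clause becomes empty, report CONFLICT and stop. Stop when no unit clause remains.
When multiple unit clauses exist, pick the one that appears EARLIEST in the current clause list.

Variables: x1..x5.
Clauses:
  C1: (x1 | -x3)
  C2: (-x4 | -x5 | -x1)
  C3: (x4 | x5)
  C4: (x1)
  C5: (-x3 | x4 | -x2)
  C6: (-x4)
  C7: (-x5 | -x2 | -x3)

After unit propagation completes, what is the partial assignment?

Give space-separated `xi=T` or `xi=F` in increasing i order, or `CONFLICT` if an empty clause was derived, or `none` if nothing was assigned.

unit clause [1] forces x1=T; simplify:
  drop -1 from [-4, -5, -1] -> [-4, -5]
  satisfied 2 clause(s); 5 remain; assigned so far: [1]
unit clause [-4] forces x4=F; simplify:
  drop 4 from [4, 5] -> [5]
  drop 4 from [-3, 4, -2] -> [-3, -2]
  satisfied 2 clause(s); 3 remain; assigned so far: [1, 4]
unit clause [5] forces x5=T; simplify:
  drop -5 from [-5, -2, -3] -> [-2, -3]
  satisfied 1 clause(s); 2 remain; assigned so far: [1, 4, 5]

Answer: x1=T x4=F x5=T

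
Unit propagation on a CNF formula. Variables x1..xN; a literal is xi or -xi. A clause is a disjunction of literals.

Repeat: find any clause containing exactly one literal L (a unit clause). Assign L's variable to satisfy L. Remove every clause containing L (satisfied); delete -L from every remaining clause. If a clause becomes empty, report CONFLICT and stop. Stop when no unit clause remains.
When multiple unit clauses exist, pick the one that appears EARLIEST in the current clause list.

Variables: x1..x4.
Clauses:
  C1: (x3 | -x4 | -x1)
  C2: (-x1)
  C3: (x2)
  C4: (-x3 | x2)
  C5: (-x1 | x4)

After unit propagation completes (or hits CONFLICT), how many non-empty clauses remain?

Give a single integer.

Answer: 0

Derivation:
unit clause [-1] forces x1=F; simplify:
  satisfied 3 clause(s); 2 remain; assigned so far: [1]
unit clause [2] forces x2=T; simplify:
  satisfied 2 clause(s); 0 remain; assigned so far: [1, 2]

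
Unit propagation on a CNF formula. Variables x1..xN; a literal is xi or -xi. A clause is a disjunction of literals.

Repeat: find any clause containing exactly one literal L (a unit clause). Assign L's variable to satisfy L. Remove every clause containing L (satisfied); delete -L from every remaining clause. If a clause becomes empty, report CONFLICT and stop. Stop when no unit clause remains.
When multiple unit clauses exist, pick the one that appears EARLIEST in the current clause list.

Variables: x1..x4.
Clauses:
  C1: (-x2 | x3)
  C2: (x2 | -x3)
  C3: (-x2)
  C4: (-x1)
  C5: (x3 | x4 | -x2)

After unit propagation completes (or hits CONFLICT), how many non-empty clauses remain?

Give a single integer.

unit clause [-2] forces x2=F; simplify:
  drop 2 from [2, -3] -> [-3]
  satisfied 3 clause(s); 2 remain; assigned so far: [2]
unit clause [-3] forces x3=F; simplify:
  satisfied 1 clause(s); 1 remain; assigned so far: [2, 3]
unit clause [-1] forces x1=F; simplify:
  satisfied 1 clause(s); 0 remain; assigned so far: [1, 2, 3]

Answer: 0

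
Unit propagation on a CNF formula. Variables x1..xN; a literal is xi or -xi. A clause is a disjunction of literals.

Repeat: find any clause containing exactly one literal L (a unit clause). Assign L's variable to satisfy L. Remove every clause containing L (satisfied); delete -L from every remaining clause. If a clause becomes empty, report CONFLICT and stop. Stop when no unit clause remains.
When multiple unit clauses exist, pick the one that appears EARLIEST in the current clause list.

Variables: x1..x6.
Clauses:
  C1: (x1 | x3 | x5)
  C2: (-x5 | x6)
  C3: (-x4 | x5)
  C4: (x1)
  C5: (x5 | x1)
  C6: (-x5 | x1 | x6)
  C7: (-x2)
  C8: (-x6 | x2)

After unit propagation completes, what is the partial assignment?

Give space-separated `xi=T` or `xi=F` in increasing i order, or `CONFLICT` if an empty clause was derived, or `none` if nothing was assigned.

unit clause [1] forces x1=T; simplify:
  satisfied 4 clause(s); 4 remain; assigned so far: [1]
unit clause [-2] forces x2=F; simplify:
  drop 2 from [-6, 2] -> [-6]
  satisfied 1 clause(s); 3 remain; assigned so far: [1, 2]
unit clause [-6] forces x6=F; simplify:
  drop 6 from [-5, 6] -> [-5]
  satisfied 1 clause(s); 2 remain; assigned so far: [1, 2, 6]
unit clause [-5] forces x5=F; simplify:
  drop 5 from [-4, 5] -> [-4]
  satisfied 1 clause(s); 1 remain; assigned so far: [1, 2, 5, 6]
unit clause [-4] forces x4=F; simplify:
  satisfied 1 clause(s); 0 remain; assigned so far: [1, 2, 4, 5, 6]

Answer: x1=T x2=F x4=F x5=F x6=F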